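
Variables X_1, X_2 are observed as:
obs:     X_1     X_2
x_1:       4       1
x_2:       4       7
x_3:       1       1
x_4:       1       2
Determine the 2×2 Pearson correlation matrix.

Step 1 — column means:
  mean(X_1) = (4 + 4 + 1 + 1) / 4 = 10/4 = 2.5
  mean(X_2) = (1 + 7 + 1 + 2) / 4 = 11/4 = 2.75

Step 2 — sample variances and covariances s[i,j] = (1/(n-1)) · Σ_k (x_{k,i} - mean_i) · (x_{k,j} - mean_j), with n-1 = 3:
  s[X_1,X_1] = ((1.5)·(1.5) + (1.5)·(1.5) + (-1.5)·(-1.5) + (-1.5)·(-1.5)) / 3 = 9/3 = 3
  s[X_1,X_2] = ((1.5)·(-1.75) + (1.5)·(4.25) + (-1.5)·(-1.75) + (-1.5)·(-0.75)) / 3 = 7.5/3 = 2.5
  s[X_2,X_2] = ((-1.75)·(-1.75) + (4.25)·(4.25) + (-1.75)·(-1.75) + (-0.75)·(-0.75)) / 3 = 24.75/3 = 8.25
  Sample standard deviations s_i = √(s[i,i]):
  s(X_1) = √(3) = 1.7321
  s(X_2) = √(8.25) = 2.8723

Step 3 — r_{ij} = s_{ij} / (s_i · s_j):
  r[X_1,X_1] = 1 (diagonal).
  r[X_1,X_2] = 2.5 / (1.7321 · 2.8723) = 2.5 / 4.9749 = 0.5025
  r[X_2,X_2] = 1 (diagonal).

R is symmetric with unit diagonal. Assembling:

R = [[1, 0.5025],
 [0.5025, 1]]


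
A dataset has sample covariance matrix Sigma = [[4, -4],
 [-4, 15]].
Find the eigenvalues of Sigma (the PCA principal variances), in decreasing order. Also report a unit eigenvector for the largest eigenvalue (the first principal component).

Step 1 — characteristic polynomial of 2×2 Sigma:
  det(Sigma - λI) = λ² - trace · λ + det = 0.
  trace = 4 + 15 = 19, det = 4·15 - (-4)² = 44.
Step 2 — discriminant:
  Δ = trace² - 4·det = 361 - 176 = 185.
Step 3 — eigenvalues:
  λ = (trace ± √Δ)/2 = (19 ± 13.6015)/2,
  λ_1 = 16.3007,  λ_2 = 2.6993.

Step 4 — unit eigenvector for λ_1: solve (Sigma - λ_1 I)v = 0. First row:
  (4 - 16.3007)·v_x + (-4)·v_y = 0, i.e. (-12.3007)·v_x + (-4)·v_y = 0,
  so v ∝ (b, λ_1 - a) = (-4, 12.3007); multiply by -1 so the first entry is positive: u = (4, -12.3007).
  ||u|| = √((4)² + (-12.3007)²) = √(167.3081) ≈ 12.9348,
  v_1 = u/||u|| ≈ (0.3092, -0.951) (||v_1|| = 1).

λ_1 = 16.3007,  λ_2 = 2.6993;  v_1 ≈ (0.3092, -0.951)


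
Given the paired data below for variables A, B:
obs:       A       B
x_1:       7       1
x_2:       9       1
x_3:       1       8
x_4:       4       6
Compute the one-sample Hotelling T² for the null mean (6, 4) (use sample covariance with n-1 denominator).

Step 1 — sample mean vector:
  mean(A) = (7 + 9 + 1 + 4) / 4 = 21/4 = 5.25
  mean(B) = (1 + 1 + 8 + 6) / 4 = 16/4 = 4
  x̄ = (5.25, 4),  deviation x̄ - mu_0 = (5.25, 4) - (6, 4) = (-0.75, 0).

Step 2 — sample covariance matrix, S[i,j] = (1/(n-1)) · Σ_k (x_{k,i} - mean_i) · (x_{k,j} - mean_j), divisor n-1 = 3:
  S[A,A] = ((1.75)·(1.75) + (3.75)·(3.75) + (-4.25)·(-4.25) + (-1.25)·(-1.25)) / 3 = 36.75/3 = 12.25
  S[A,B] = ((1.75)·(-3) + (3.75)·(-3) + (-4.25)·(4) + (-1.25)·(2)) / 3 = -36/3 = -12
  S[B,B] = ((-3)·(-3) + (-3)·(-3) + (4)·(4) + (2)·(2)) / 3 = 38/3 = 12.6667
  S = [[12.25, -12],
 [-12, 12.6667]].

Step 3 — invert S. det(S) = 12.25·12.6667 - (-12)² = 11.1667.
  S^{-1} = (1/det) · [[d, -b], [-b, a]] = [[1.1343, 1.0746],
 [1.0746, 1.097]].

Step 4 — quadratic form (x̄ - mu_0)^T · S^{-1} · (x̄ - mu_0):
  S^{-1} · (x̄ - mu_0) = (-0.8507, -0.806),
  (x̄ - mu_0)^T · [...] = (-0.75)·(-0.8507) + (0)·(-0.806) = 0.6381.

Step 5 — scale by n: T² = 4 · 0.6381 = 2.5522.

T² ≈ 2.5522


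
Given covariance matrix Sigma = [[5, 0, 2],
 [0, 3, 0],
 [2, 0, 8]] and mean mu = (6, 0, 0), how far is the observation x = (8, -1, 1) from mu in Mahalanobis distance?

Step 1 — centre the observation: (x - mu) = (2, -1, 1).

Step 2 — invert Sigma (cofactor / det for 3×3, or solve directly):
  Sigma^{-1} = [[0.2222, 0, -0.0556],
 [0, 0.3333, 0],
 [-0.0556, 0, 0.1389]].

Step 3 — form the quadratic (x - mu)^T · Sigma^{-1} · (x - mu):
  Sigma^{-1} · (x - mu) = (0.3889, -0.3333, 0.0278).
  (x - mu)^T · [Sigma^{-1} · (x - mu)] = (2)·(0.3889) + (-1)·(-0.3333) + (1)·(0.0278) = 1.1389.

Step 4 — take square root: d = √(1.1389) ≈ 1.0672.

d(x, mu) = √(1.1389) ≈ 1.0672


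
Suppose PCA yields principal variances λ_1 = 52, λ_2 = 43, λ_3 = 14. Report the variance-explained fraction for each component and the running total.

Step 1 — total variance = trace(Sigma) = Σ λ_i = 52 + 43 + 14 = 109.

Step 2 — fraction explained by component i = λ_i / Σ λ:
  PC1: 52/109 = 0.4771
  PC2: 43/109 = 0.3945
  PC3: 14/109 = 0.1284

Step 3 — cumulative fraction after k components = (λ_1 + ... + λ_k) / Σ λ:
  k = 1: 52/109 = 0.4771
  k = 2: (52 + 43)/109 = 95/109 = 0.8716
  k = 3: (52 + 43 + 14)/109 = 109/109 = 1

Summary (fraction, with percent):

explained: PC1 0.4771 (47.71%), PC2 0.3945 (39.45%), PC3 0.1284 (12.84%);  cumulative: 0.4771, 0.8716, 1


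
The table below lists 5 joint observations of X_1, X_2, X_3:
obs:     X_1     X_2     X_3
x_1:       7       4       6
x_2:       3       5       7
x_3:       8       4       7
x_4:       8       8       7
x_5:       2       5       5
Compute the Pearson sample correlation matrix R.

Step 1 — column means:
  mean(X_1) = (7 + 3 + 8 + 8 + 2) / 5 = 28/5 = 5.6
  mean(X_2) = (4 + 5 + 4 + 8 + 5) / 5 = 26/5 = 5.2
  mean(X_3) = (6 + 7 + 7 + 7 + 5) / 5 = 32/5 = 6.4

Step 2 — sample variances and covariances s[i,j] = (1/(n-1)) · Σ_k (x_{k,i} - mean_i) · (x_{k,j} - mean_j), with n-1 = 4:
  s[X_1,X_1] = ((1.4)·(1.4) + (-2.6)·(-2.6) + (2.4)·(2.4) + (2.4)·(2.4) + (-3.6)·(-3.6)) / 4 = 33.2/4 = 8.3
  s[X_1,X_2] = ((1.4)·(-1.2) + (-2.6)·(-0.2) + (2.4)·(-1.2) + (2.4)·(2.8) + (-3.6)·(-0.2)) / 4 = 3.4/4 = 0.85
  s[X_1,X_3] = ((1.4)·(-0.4) + (-2.6)·(0.6) + (2.4)·(0.6) + (2.4)·(0.6) + (-3.6)·(-1.4)) / 4 = 5.8/4 = 1.45
  s[X_2,X_2] = ((-1.2)·(-1.2) + (-0.2)·(-0.2) + (-1.2)·(-1.2) + (2.8)·(2.8) + (-0.2)·(-0.2)) / 4 = 10.8/4 = 2.7
  s[X_2,X_3] = ((-1.2)·(-0.4) + (-0.2)·(0.6) + (-1.2)·(0.6) + (2.8)·(0.6) + (-0.2)·(-1.4)) / 4 = 1.6/4 = 0.4
  s[X_3,X_3] = ((-0.4)·(-0.4) + (0.6)·(0.6) + (0.6)·(0.6) + (0.6)·(0.6) + (-1.4)·(-1.4)) / 4 = 3.2/4 = 0.8
  Sample standard deviations s_i = √(s[i,i]):
  s(X_1) = √(8.3) = 2.881
  s(X_2) = √(2.7) = 1.6432
  s(X_3) = √(0.8) = 0.8944

Step 3 — r_{ij} = s_{ij} / (s_i · s_j):
  r[X_1,X_1] = 1 (diagonal).
  r[X_1,X_2] = 0.85 / (2.881 · 1.6432) = 0.85 / 4.7339 = 0.1796
  r[X_1,X_3] = 1.45 / (2.881 · 0.8944) = 1.45 / 2.5768 = 0.5627
  r[X_2,X_2] = 1 (diagonal).
  r[X_2,X_3] = 0.4 / (1.6432 · 0.8944) = 0.4 / 1.4697 = 0.2722
  r[X_3,X_3] = 1 (diagonal).

R is symmetric with unit diagonal. Assembling:

R = [[1, 0.1796, 0.5627],
 [0.1796, 1, 0.2722],
 [0.5627, 0.2722, 1]]


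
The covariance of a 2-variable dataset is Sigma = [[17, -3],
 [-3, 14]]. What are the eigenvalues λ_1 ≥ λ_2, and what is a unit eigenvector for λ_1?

Step 1 — characteristic polynomial of 2×2 Sigma:
  det(Sigma - λI) = λ² - trace · λ + det = 0.
  trace = 17 + 14 = 31, det = 17·14 - (-3)² = 229.
Step 2 — discriminant:
  Δ = trace² - 4·det = 961 - 916 = 45.
Step 3 — eigenvalues:
  λ = (trace ± √Δ)/2 = (31 ± 6.7082)/2,
  λ_1 = 18.8541,  λ_2 = 12.1459.

Step 4 — unit eigenvector for λ_1: solve (Sigma - λ_1 I)v = 0. First row:
  (17 - 18.8541)·v_x + (-3)·v_y = 0, i.e. (-1.8541)·v_x + (-3)·v_y = 0,
  so v ∝ (b, λ_1 - a) = (-3, 1.8541); multiply by -1 so the first entry is positive: u = (3, -1.8541).
  ||u|| = √((3)² + (-1.8541)²) = √(12.4377) ≈ 3.5267,
  v_1 = u/||u|| ≈ (0.8507, -0.5257) (||v_1|| = 1).

λ_1 = 18.8541,  λ_2 = 12.1459;  v_1 ≈ (0.8507, -0.5257)


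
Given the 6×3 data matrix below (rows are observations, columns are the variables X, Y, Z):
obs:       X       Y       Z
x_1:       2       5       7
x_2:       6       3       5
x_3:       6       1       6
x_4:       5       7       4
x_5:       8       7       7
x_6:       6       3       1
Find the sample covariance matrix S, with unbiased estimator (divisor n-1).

Step 1 — column means:
  mean(X) = (2 + 6 + 6 + 5 + 8 + 6) / 6 = 33/6 = 5.5
  mean(Y) = (5 + 3 + 1 + 7 + 7 + 3) / 6 = 26/6 = 4.3333
  mean(Z) = (7 + 5 + 6 + 4 + 7 + 1) / 6 = 30/6 = 5

Step 2 — sample covariance S[i,j] = (1/(n-1)) · Σ_k (x_{k,i} - mean_i) · (x_{k,j} - mean_j), with n-1 = 5.
  S[X,X] = ((-3.5)·(-3.5) + (0.5)·(0.5) + (0.5)·(0.5) + (-0.5)·(-0.5) + (2.5)·(2.5) + (0.5)·(0.5)) / 5 = 19.5/5 = 3.9
  S[X,Y] = ((-3.5)·(0.6667) + (0.5)·(-1.3333) + (0.5)·(-3.3333) + (-0.5)·(2.6667) + (2.5)·(2.6667) + (0.5)·(-1.3333)) / 5 = 0/5 = 0
  S[X,Z] = ((-3.5)·(2) + (0.5)·(0) + (0.5)·(1) + (-0.5)·(-1) + (2.5)·(2) + (0.5)·(-4)) / 5 = -3/5 = -0.6
  S[Y,Y] = ((0.6667)·(0.6667) + (-1.3333)·(-1.3333) + (-3.3333)·(-3.3333) + (2.6667)·(2.6667) + (2.6667)·(2.6667) + (-1.3333)·(-1.3333)) / 5 = 29.3333/5 = 5.8667
  S[Y,Z] = ((0.6667)·(2) + (-1.3333)·(0) + (-3.3333)·(1) + (2.6667)·(-1) + (2.6667)·(2) + (-1.3333)·(-4)) / 5 = 6/5 = 1.2
  S[Z,Z] = ((2)·(2) + (0)·(0) + (1)·(1) + (-1)·(-1) + (2)·(2) + (-4)·(-4)) / 5 = 26/5 = 5.2

S is symmetric (S[j,i] = S[i,j]). Assembling:

S = [[3.9, 0, -0.6],
 [0, 5.8667, 1.2],
 [-0.6, 1.2, 5.2]]


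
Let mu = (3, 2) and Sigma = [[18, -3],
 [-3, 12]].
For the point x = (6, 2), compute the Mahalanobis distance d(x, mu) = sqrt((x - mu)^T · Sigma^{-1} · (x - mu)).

Step 1 — centre the observation: (x - mu) = (3, 0).

Step 2 — invert Sigma. det(Sigma) = 18·12 - (-3)² = 207.
  Sigma^{-1} = (1/det) · [[d, -b], [-b, a]] = [[0.058, 0.0145],
 [0.0145, 0.087]].

Step 3 — form the quadratic (x - mu)^T · Sigma^{-1} · (x - mu):
  Sigma^{-1} · (x - mu) = (0.1739, 0.0435).
  (x - mu)^T · [Sigma^{-1} · (x - mu)] = (3)·(0.1739) + (0)·(0.0435) = 0.5217.

Step 4 — take square root: d = √(0.5217) ≈ 0.7223.

d(x, mu) = √(0.5217) ≈ 0.7223


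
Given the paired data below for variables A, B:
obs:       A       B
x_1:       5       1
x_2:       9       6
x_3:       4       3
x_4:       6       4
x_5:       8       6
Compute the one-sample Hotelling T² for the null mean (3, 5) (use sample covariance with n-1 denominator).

Step 1 — sample mean vector:
  mean(A) = (5 + 9 + 4 + 6 + 8) / 5 = 32/5 = 6.4
  mean(B) = (1 + 6 + 3 + 4 + 6) / 5 = 20/5 = 4
  x̄ = (6.4, 4),  deviation x̄ - mu_0 = (6.4, 4) - (3, 5) = (3.4, -1).

Step 2 — sample covariance matrix, S[i,j] = (1/(n-1)) · Σ_k (x_{k,i} - mean_i) · (x_{k,j} - mean_j), divisor n-1 = 4:
  S[A,A] = ((-1.4)·(-1.4) + (2.6)·(2.6) + (-2.4)·(-2.4) + (-0.4)·(-0.4) + (1.6)·(1.6)) / 4 = 17.2/4 = 4.3
  S[A,B] = ((-1.4)·(-3) + (2.6)·(2) + (-2.4)·(-1) + (-0.4)·(0) + (1.6)·(2)) / 4 = 15/4 = 3.75
  S[B,B] = ((-3)·(-3) + (2)·(2) + (-1)·(-1) + (0)·(0) + (2)·(2)) / 4 = 18/4 = 4.5
  S = [[4.3, 3.75],
 [3.75, 4.5]].

Step 3 — invert S. det(S) = 4.3·4.5 - (3.75)² = 5.2875.
  S^{-1} = (1/det) · [[d, -b], [-b, a]] = [[0.8511, -0.7092],
 [-0.7092, 0.8132]].

Step 4 — quadratic form (x̄ - mu_0)^T · S^{-1} · (x̄ - mu_0):
  S^{-1} · (x̄ - mu_0) = (3.6028, -3.2246),
  (x̄ - mu_0)^T · [...] = (3.4)·(3.6028) + (-1)·(-3.2246) = 15.4742.

Step 5 — scale by n: T² = 5 · 15.4742 = 77.3712.

T² ≈ 77.3712


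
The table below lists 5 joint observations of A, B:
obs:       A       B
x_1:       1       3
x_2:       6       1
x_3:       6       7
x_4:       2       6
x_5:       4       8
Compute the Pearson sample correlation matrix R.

Step 1 — column means:
  mean(A) = (1 + 6 + 6 + 2 + 4) / 5 = 19/5 = 3.8
  mean(B) = (3 + 1 + 7 + 6 + 8) / 5 = 25/5 = 5

Step 2 — sample variances and covariances s[i,j] = (1/(n-1)) · Σ_k (x_{k,i} - mean_i) · (x_{k,j} - mean_j), with n-1 = 4:
  s[A,A] = ((-2.8)·(-2.8) + (2.2)·(2.2) + (2.2)·(2.2) + (-1.8)·(-1.8) + (0.2)·(0.2)) / 4 = 20.8/4 = 5.2
  s[A,B] = ((-2.8)·(-2) + (2.2)·(-4) + (2.2)·(2) + (-1.8)·(1) + (0.2)·(3)) / 4 = 0/4 = 0
  s[B,B] = ((-2)·(-2) + (-4)·(-4) + (2)·(2) + (1)·(1) + (3)·(3)) / 4 = 34/4 = 8.5
  Sample standard deviations s_i = √(s[i,i]):
  s(A) = √(5.2) = 2.2804
  s(B) = √(8.5) = 2.9155

Step 3 — r_{ij} = s_{ij} / (s_i · s_j):
  r[A,A] = 1 (diagonal).
  r[A,B] = 0 / (2.2804 · 2.9155) = 0 / 6.6483 = 0
  r[B,B] = 1 (diagonal).

R is symmetric with unit diagonal. Assembling:

R = [[1, 0],
 [0, 1]]


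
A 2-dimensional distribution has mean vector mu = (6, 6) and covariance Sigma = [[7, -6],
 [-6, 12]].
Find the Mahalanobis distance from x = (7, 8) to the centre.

Step 1 — centre the observation: (x - mu) = (1, 2).

Step 2 — invert Sigma. det(Sigma) = 7·12 - (-6)² = 48.
  Sigma^{-1} = (1/det) · [[d, -b], [-b, a]] = [[0.25, 0.125],
 [0.125, 0.1458]].

Step 3 — form the quadratic (x - mu)^T · Sigma^{-1} · (x - mu):
  Sigma^{-1} · (x - mu) = (0.5, 0.4167).
  (x - mu)^T · [Sigma^{-1} · (x - mu)] = (1)·(0.5) + (2)·(0.4167) = 1.3333.

Step 4 — take square root: d = √(1.3333) ≈ 1.1547.

d(x, mu) = √(1.3333) ≈ 1.1547


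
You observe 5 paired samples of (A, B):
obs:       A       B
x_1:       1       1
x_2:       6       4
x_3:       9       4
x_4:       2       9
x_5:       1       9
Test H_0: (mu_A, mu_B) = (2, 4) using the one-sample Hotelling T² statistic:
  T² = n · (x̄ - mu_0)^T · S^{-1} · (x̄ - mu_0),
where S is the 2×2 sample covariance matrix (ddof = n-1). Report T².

Step 1 — sample mean vector:
  mean(A) = (1 + 6 + 9 + 2 + 1) / 5 = 19/5 = 3.8
  mean(B) = (1 + 4 + 4 + 9 + 9) / 5 = 27/5 = 5.4
  x̄ = (3.8, 5.4),  deviation x̄ - mu_0 = (3.8, 5.4) - (2, 4) = (1.8, 1.4).

Step 2 — sample covariance matrix, S[i,j] = (1/(n-1)) · Σ_k (x_{k,i} - mean_i) · (x_{k,j} - mean_j), divisor n-1 = 4:
  S[A,A] = ((-2.8)·(-2.8) + (2.2)·(2.2) + (5.2)·(5.2) + (-1.8)·(-1.8) + (-2.8)·(-2.8)) / 4 = 50.8/4 = 12.7
  S[A,B] = ((-2.8)·(-4.4) + (2.2)·(-1.4) + (5.2)·(-1.4) + (-1.8)·(3.6) + (-2.8)·(3.6)) / 4 = -14.6/4 = -3.65
  S[B,B] = ((-4.4)·(-4.4) + (-1.4)·(-1.4) + (-1.4)·(-1.4) + (3.6)·(3.6) + (3.6)·(3.6)) / 4 = 49.2/4 = 12.3
  S = [[12.7, -3.65],
 [-3.65, 12.3]].

Step 3 — invert S. det(S) = 12.7·12.3 - (-3.65)² = 142.8875.
  S^{-1} = (1/det) · [[d, -b], [-b, a]] = [[0.0861, 0.0255],
 [0.0255, 0.0889]].

Step 4 — quadratic form (x̄ - mu_0)^T · S^{-1} · (x̄ - mu_0):
  S^{-1} · (x̄ - mu_0) = (0.1907, 0.1704),
  (x̄ - mu_0)^T · [...] = (1.8)·(0.1907) + (1.4)·(0.1704) = 0.5819.

Step 5 — scale by n: T² = 5 · 0.5819 = 2.9093.

T² ≈ 2.9093


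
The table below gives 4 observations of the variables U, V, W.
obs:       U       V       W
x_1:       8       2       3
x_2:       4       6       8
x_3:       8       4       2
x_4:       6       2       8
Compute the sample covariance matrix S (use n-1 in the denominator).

Step 1 — column means:
  mean(U) = (8 + 4 + 8 + 6) / 4 = 26/4 = 6.5
  mean(V) = (2 + 6 + 4 + 2) / 4 = 14/4 = 3.5
  mean(W) = (3 + 8 + 2 + 8) / 4 = 21/4 = 5.25

Step 2 — sample covariance S[i,j] = (1/(n-1)) · Σ_k (x_{k,i} - mean_i) · (x_{k,j} - mean_j), with n-1 = 3.
  S[U,U] = ((1.5)·(1.5) + (-2.5)·(-2.5) + (1.5)·(1.5) + (-0.5)·(-0.5)) / 3 = 11/3 = 3.6667
  S[U,V] = ((1.5)·(-1.5) + (-2.5)·(2.5) + (1.5)·(0.5) + (-0.5)·(-1.5)) / 3 = -7/3 = -2.3333
  S[U,W] = ((1.5)·(-2.25) + (-2.5)·(2.75) + (1.5)·(-3.25) + (-0.5)·(2.75)) / 3 = -16.5/3 = -5.5
  S[V,V] = ((-1.5)·(-1.5) + (2.5)·(2.5) + (0.5)·(0.5) + (-1.5)·(-1.5)) / 3 = 11/3 = 3.6667
  S[V,W] = ((-1.5)·(-2.25) + (2.5)·(2.75) + (0.5)·(-3.25) + (-1.5)·(2.75)) / 3 = 4.5/3 = 1.5
  S[W,W] = ((-2.25)·(-2.25) + (2.75)·(2.75) + (-3.25)·(-3.25) + (2.75)·(2.75)) / 3 = 30.75/3 = 10.25

S is symmetric (S[j,i] = S[i,j]). Assembling:

S = [[3.6667, -2.3333, -5.5],
 [-2.3333, 3.6667, 1.5],
 [-5.5, 1.5, 10.25]]


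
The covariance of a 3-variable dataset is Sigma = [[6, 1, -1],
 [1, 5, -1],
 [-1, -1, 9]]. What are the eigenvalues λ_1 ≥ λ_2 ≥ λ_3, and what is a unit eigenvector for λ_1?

Step 1 — characteristic polynomial p(λ) = det(λI - Sigma) = λ³ - tr·λ² + c_1·λ - det, where tr = trace, c_1 = sum of the principal 2×2 minors, det = det(Sigma):
  tr = 6 + 5 + 9 = 20,
  c_1 = (6·5 - (1)²) + (6·9 - (-1)²) + (5·9 - (-1)²) = 29 + 53 + 44 = 126,
  det = 6·(5·9 - (-1)²) - (1)·((1)·9 - (-1)·(-1)) + (-1)·((1)·(-1) - 5·(-1)) = 6·(44) - (1)·(8) + (-1)·(4) = 252.
  So p(λ) = λ³ - 20λ² + 126λ - 252.
Step 2 — look for an integer root (rational root theorem: any rational root is an integer divisor of 252). Testing λ = 6:
  p(6) = 216 - 720 + 756 - 252 = 0  ✓
  Dividing out (λ - 6): p(λ) = (λ - 6)(λ² - 14λ + 42).
Step 3 — remaining eigenvalues from the quadratic λ² - 14λ + 42 = 0:
  Δ = 14² - 4·42 = 196 - 168 = 28,  λ = (14 ± √28)/2 = (14 ± 5.2915)/2 ≈ 9.6458 or 4.3542.
  Sorted: λ_1 = 9.6458,  λ_2 = 6,  λ_3 = 4.3542  (check: sum = 20 = tr ✓).

Step 4 — unit eigenvector for λ_1 ≈ 9.6458: v spans the null space of (Sigma - λ_1 I), whose rows are
  r_1 = (-3.6458, 1, -1),  r_2 = (1, -4.6458, -1),  r_3 = (-1, -1, -0.6458).
  v is orthogonal to every row, so take v ∝ r_1 × r_2 = ((1)·(-1) - (-1)·(-4.6458), (-1)·(1) - (-3.6458)·(-1), (-3.6458)·(-4.6458) - (1)·(1)) ≈ (-5.6458, -4.6458, 15.9373).
  Rescale (multiply by -1 so the first nonzero entry is positive): u = (5.6458, 4.6458, -15.9373).
  ||u|| = √((5.6458)² + (4.6458)² + (-15.9373)²) = √(307.4536) ≈ 17.5344,  v_1 = u/||u|| ≈ (0.322, 0.265, -0.9089) (||v_1|| = 1).

λ_1 = 9.6458,  λ_2 = 6,  λ_3 = 4.3542;  v_1 ≈ (0.322, 0.265, -0.9089)


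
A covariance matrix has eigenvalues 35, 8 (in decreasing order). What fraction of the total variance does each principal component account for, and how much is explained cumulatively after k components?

Step 1 — total variance = trace(Sigma) = Σ λ_i = 35 + 8 = 43.

Step 2 — fraction explained by component i = λ_i / Σ λ:
  PC1: 35/43 = 0.814
  PC2: 8/43 = 0.186

Step 3 — cumulative fraction after k components = (λ_1 + ... + λ_k) / Σ λ:
  k = 1: 35/43 = 0.814
  k = 2: (35 + 8)/43 = 43/43 = 1

Summary (fraction, with percent):

explained: PC1 0.814 (81.4%), PC2 0.186 (18.6%);  cumulative: 0.814, 1


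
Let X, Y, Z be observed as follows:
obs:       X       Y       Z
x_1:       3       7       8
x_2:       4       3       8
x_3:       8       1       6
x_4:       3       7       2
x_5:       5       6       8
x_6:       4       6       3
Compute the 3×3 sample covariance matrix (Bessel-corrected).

Step 1 — column means:
  mean(X) = (3 + 4 + 8 + 3 + 5 + 4) / 6 = 27/6 = 4.5
  mean(Y) = (7 + 3 + 1 + 7 + 6 + 6) / 6 = 30/6 = 5
  mean(Z) = (8 + 8 + 6 + 2 + 8 + 3) / 6 = 35/6 = 5.8333

Step 2 — sample covariance S[i,j] = (1/(n-1)) · Σ_k (x_{k,i} - mean_i) · (x_{k,j} - mean_j), with n-1 = 5.
  S[X,X] = ((-1.5)·(-1.5) + (-0.5)·(-0.5) + (3.5)·(3.5) + (-1.5)·(-1.5) + (0.5)·(0.5) + (-0.5)·(-0.5)) / 5 = 17.5/5 = 3.5
  S[X,Y] = ((-1.5)·(2) + (-0.5)·(-2) + (3.5)·(-4) + (-1.5)·(2) + (0.5)·(1) + (-0.5)·(1)) / 5 = -19/5 = -3.8
  S[X,Z] = ((-1.5)·(2.1667) + (-0.5)·(2.1667) + (3.5)·(0.1667) + (-1.5)·(-3.8333) + (0.5)·(2.1667) + (-0.5)·(-2.8333)) / 5 = 4.5/5 = 0.9
  S[Y,Y] = ((2)·(2) + (-2)·(-2) + (-4)·(-4) + (2)·(2) + (1)·(1) + (1)·(1)) / 5 = 30/5 = 6
  S[Y,Z] = ((2)·(2.1667) + (-2)·(2.1667) + (-4)·(0.1667) + (2)·(-3.8333) + (1)·(2.1667) + (1)·(-2.8333)) / 5 = -9/5 = -1.8
  S[Z,Z] = ((2.1667)·(2.1667) + (2.1667)·(2.1667) + (0.1667)·(0.1667) + (-3.8333)·(-3.8333) + (2.1667)·(2.1667) + (-2.8333)·(-2.8333)) / 5 = 36.8333/5 = 7.3667

S is symmetric (S[j,i] = S[i,j]). Assembling:

S = [[3.5, -3.8, 0.9],
 [-3.8, 6, -1.8],
 [0.9, -1.8, 7.3667]]


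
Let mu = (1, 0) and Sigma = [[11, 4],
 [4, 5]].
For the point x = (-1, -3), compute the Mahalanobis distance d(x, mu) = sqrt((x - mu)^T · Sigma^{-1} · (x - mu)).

Step 1 — centre the observation: (x - mu) = (-2, -3).

Step 2 — invert Sigma. det(Sigma) = 11·5 - (4)² = 39.
  Sigma^{-1} = (1/det) · [[d, -b], [-b, a]] = [[0.1282, -0.1026],
 [-0.1026, 0.2821]].

Step 3 — form the quadratic (x - mu)^T · Sigma^{-1} · (x - mu):
  Sigma^{-1} · (x - mu) = (0.0513, -0.641).
  (x - mu)^T · [Sigma^{-1} · (x - mu)] = (-2)·(0.0513) + (-3)·(-0.641) = 1.8205.

Step 4 — take square root: d = √(1.8205) ≈ 1.3493.

d(x, mu) = √(1.8205) ≈ 1.3493


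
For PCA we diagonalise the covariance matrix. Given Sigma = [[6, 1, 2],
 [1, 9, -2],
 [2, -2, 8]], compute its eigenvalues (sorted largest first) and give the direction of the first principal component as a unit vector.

Step 1 — characteristic polynomial p(λ) = det(λI - Sigma) = λ³ - tr·λ² + c_1·λ - det, where tr = trace, c_1 = sum of the principal 2×2 minors, det = det(Sigma):
  tr = 6 + 9 + 8 = 23,
  c_1 = (6·9 - (1)²) + (6·8 - (2)²) + (9·8 - (-2)²) = 53 + 44 + 68 = 165,
  det = 6·(9·8 - (-2)²) - (1)·((1)·8 - (-2)·(2)) + (2)·((1)·(-2) - 9·(2)) = 6·(68) - (1)·(12) + (2)·(-20) = 356.
  So p(λ) = λ³ - 23λ² + 165λ - 356.
Step 2 — look for an integer root (rational root theorem: any rational root is an integer divisor of 356). Testing λ = 4:
  p(4) = 64 - 368 + 660 - 356 = 0  ✓
  Dividing out (λ - 4): p(λ) = (λ - 4)(λ² - 19λ + 89).
Step 3 — remaining eigenvalues from the quadratic λ² - 19λ + 89 = 0:
  Δ = 19² - 4·89 = 361 - 356 = 5,  λ = (19 ± √5)/2 = (19 ± 2.2361)/2 ≈ 10.618 or 8.382.
  Sorted: λ_1 = 10.618,  λ_2 = 8.382,  λ_3 = 4  (check: sum = 23 = tr ✓).

Step 4 — unit eigenvector for λ_1 ≈ 10.618: v spans the null space of (Sigma - λ_1 I), whose rows are
  r_1 = (-4.618, 1, 2),  r_2 = (1, -1.618, -2),  r_3 = (2, -2, -2.618).
  v is orthogonal to every row, so take v ∝ r_1 × r_2 = ((1)·(-2) - (2)·(-1.618), (2)·(1) - (-4.618)·(-2), (-4.618)·(-1.618) - (1)·(1)) ≈ (1.2361, -7.2361, 6.4721).
  Let u = (1.2361, -7.2361, 6.4721).
  ||u|| = √((1.2361)² + (-7.2361)² + (6.4721)²) = √(95.7771) ≈ 9.7866,  v_1 = u/||u|| ≈ (0.1263, -0.7394, 0.6613) (||v_1|| = 1).

λ_1 = 10.618,  λ_2 = 8.382,  λ_3 = 4;  v_1 ≈ (0.1263, -0.7394, 0.6613)


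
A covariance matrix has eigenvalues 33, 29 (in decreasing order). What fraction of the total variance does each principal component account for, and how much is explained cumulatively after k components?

Step 1 — total variance = trace(Sigma) = Σ λ_i = 33 + 29 = 62.

Step 2 — fraction explained by component i = λ_i / Σ λ:
  PC1: 33/62 = 0.5323
  PC2: 29/62 = 0.4677

Step 3 — cumulative fraction after k components = (λ_1 + ... + λ_k) / Σ λ:
  k = 1: 33/62 = 0.5323
  k = 2: (33 + 29)/62 = 62/62 = 1

Summary (fraction, with percent):

explained: PC1 0.5323 (53.23%), PC2 0.4677 (46.77%);  cumulative: 0.5323, 1


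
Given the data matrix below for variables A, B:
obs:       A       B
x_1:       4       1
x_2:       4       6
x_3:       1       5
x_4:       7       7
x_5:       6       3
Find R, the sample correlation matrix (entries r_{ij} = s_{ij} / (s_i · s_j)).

Step 1 — column means:
  mean(A) = (4 + 4 + 1 + 7 + 6) / 5 = 22/5 = 4.4
  mean(B) = (1 + 6 + 5 + 7 + 3) / 5 = 22/5 = 4.4

Step 2 — sample variances and covariances s[i,j] = (1/(n-1)) · Σ_k (x_{k,i} - mean_i) · (x_{k,j} - mean_j), with n-1 = 4:
  s[A,A] = ((-0.4)·(-0.4) + (-0.4)·(-0.4) + (-3.4)·(-3.4) + (2.6)·(2.6) + (1.6)·(1.6)) / 4 = 21.2/4 = 5.3
  s[A,B] = ((-0.4)·(-3.4) + (-0.4)·(1.6) + (-3.4)·(0.6) + (2.6)·(2.6) + (1.6)·(-1.4)) / 4 = 3.2/4 = 0.8
  s[B,B] = ((-3.4)·(-3.4) + (1.6)·(1.6) + (0.6)·(0.6) + (2.6)·(2.6) + (-1.4)·(-1.4)) / 4 = 23.2/4 = 5.8
  Sample standard deviations s_i = √(s[i,i]):
  s(A) = √(5.3) = 2.3022
  s(B) = √(5.8) = 2.4083

Step 3 — r_{ij} = s_{ij} / (s_i · s_j):
  r[A,A] = 1 (diagonal).
  r[A,B] = 0.8 / (2.3022 · 2.4083) = 0.8 / 5.5444 = 0.1443
  r[B,B] = 1 (diagonal).

R is symmetric with unit diagonal. Assembling:

R = [[1, 0.1443],
 [0.1443, 1]]


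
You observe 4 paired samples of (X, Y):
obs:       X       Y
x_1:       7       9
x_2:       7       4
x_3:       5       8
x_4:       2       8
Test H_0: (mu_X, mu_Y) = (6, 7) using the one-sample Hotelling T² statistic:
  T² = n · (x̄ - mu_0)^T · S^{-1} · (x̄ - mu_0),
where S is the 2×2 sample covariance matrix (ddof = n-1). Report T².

Step 1 — sample mean vector:
  mean(X) = (7 + 7 + 5 + 2) / 4 = 21/4 = 5.25
  mean(Y) = (9 + 4 + 8 + 8) / 4 = 29/4 = 7.25
  x̄ = (5.25, 7.25),  deviation x̄ - mu_0 = (5.25, 7.25) - (6, 7) = (-0.75, 0.25).

Step 2 — sample covariance matrix, S[i,j] = (1/(n-1)) · Σ_k (x_{k,i} - mean_i) · (x_{k,j} - mean_j), divisor n-1 = 3:
  S[X,X] = ((1.75)·(1.75) + (1.75)·(1.75) + (-0.25)·(-0.25) + (-3.25)·(-3.25)) / 3 = 16.75/3 = 5.5833
  S[X,Y] = ((1.75)·(1.75) + (1.75)·(-3.25) + (-0.25)·(0.75) + (-3.25)·(0.75)) / 3 = -5.25/3 = -1.75
  S[Y,Y] = ((1.75)·(1.75) + (-3.25)·(-3.25) + (0.75)·(0.75) + (0.75)·(0.75)) / 3 = 14.75/3 = 4.9167
  S = [[5.5833, -1.75],
 [-1.75, 4.9167]].

Step 3 — invert S. det(S) = 5.5833·4.9167 - (-1.75)² = 24.3889.
  S^{-1} = (1/det) · [[d, -b], [-b, a]] = [[0.2016, 0.0718],
 [0.0718, 0.2289]].

Step 4 — quadratic form (x̄ - mu_0)^T · S^{-1} · (x̄ - mu_0):
  S^{-1} · (x̄ - mu_0) = (-0.1333, 0.0034),
  (x̄ - mu_0)^T · [...] = (-0.75)·(-0.1333) + (0.25)·(0.0034) = 0.1008.

Step 5 — scale by n: T² = 4 · 0.1008 = 0.4032.

T² ≈ 0.4032


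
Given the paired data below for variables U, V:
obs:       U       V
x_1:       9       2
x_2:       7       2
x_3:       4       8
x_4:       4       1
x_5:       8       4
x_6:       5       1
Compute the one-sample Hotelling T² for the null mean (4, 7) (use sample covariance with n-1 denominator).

Step 1 — sample mean vector:
  mean(U) = (9 + 7 + 4 + 4 + 8 + 5) / 6 = 37/6 = 6.1667
  mean(V) = (2 + 2 + 8 + 1 + 4 + 1) / 6 = 18/6 = 3
  x̄ = (6.1667, 3),  deviation x̄ - mu_0 = (6.1667, 3) - (4, 7) = (2.1667, -4).

Step 2 — sample covariance matrix, S[i,j] = (1/(n-1)) · Σ_k (x_{k,i} - mean_i) · (x_{k,j} - mean_j), divisor n-1 = 5:
  S[U,U] = ((2.8333)·(2.8333) + (0.8333)·(0.8333) + (-2.1667)·(-2.1667) + (-2.1667)·(-2.1667) + (1.8333)·(1.8333) + (-1.1667)·(-1.1667)) / 5 = 22.8333/5 = 4.5667
  S[U,V] = ((2.8333)·(-1) + (0.8333)·(-1) + (-2.1667)·(5) + (-2.1667)·(-2) + (1.8333)·(1) + (-1.1667)·(-2)) / 5 = -6/5 = -1.2
  S[V,V] = ((-1)·(-1) + (-1)·(-1) + (5)·(5) + (-2)·(-2) + (1)·(1) + (-2)·(-2)) / 5 = 36/5 = 7.2
  S = [[4.5667, -1.2],
 [-1.2, 7.2]].

Step 3 — invert S. det(S) = 4.5667·7.2 - (-1.2)² = 31.44.
  S^{-1} = (1/det) · [[d, -b], [-b, a]] = [[0.229, 0.0382],
 [0.0382, 0.1453]].

Step 4 — quadratic form (x̄ - mu_0)^T · S^{-1} · (x̄ - mu_0):
  S^{-1} · (x̄ - mu_0) = (0.3435, -0.4983),
  (x̄ - mu_0)^T · [...] = (2.1667)·(0.3435) + (-4)·(-0.4983) = 2.7375.

Step 5 — scale by n: T² = 6 · 2.7375 = 16.4249.

T² ≈ 16.4249


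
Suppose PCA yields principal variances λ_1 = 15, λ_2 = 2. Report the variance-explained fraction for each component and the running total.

Step 1 — total variance = trace(Sigma) = Σ λ_i = 15 + 2 = 17.

Step 2 — fraction explained by component i = λ_i / Σ λ:
  PC1: 15/17 = 0.8824
  PC2: 2/17 = 0.1176

Step 3 — cumulative fraction after k components = (λ_1 + ... + λ_k) / Σ λ:
  k = 1: 15/17 = 0.8824
  k = 2: (15 + 2)/17 = 17/17 = 1

Summary (fraction, with percent):

explained: PC1 0.8824 (88.24%), PC2 0.1176 (11.76%);  cumulative: 0.8824, 1


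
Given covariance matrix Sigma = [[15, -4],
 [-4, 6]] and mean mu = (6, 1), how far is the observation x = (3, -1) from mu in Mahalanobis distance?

Step 1 — centre the observation: (x - mu) = (-3, -2).

Step 2 — invert Sigma. det(Sigma) = 15·6 - (-4)² = 74.
  Sigma^{-1} = (1/det) · [[d, -b], [-b, a]] = [[0.0811, 0.0541],
 [0.0541, 0.2027]].

Step 3 — form the quadratic (x - mu)^T · Sigma^{-1} · (x - mu):
  Sigma^{-1} · (x - mu) = (-0.3514, -0.5676).
  (x - mu)^T · [Sigma^{-1} · (x - mu)] = (-3)·(-0.3514) + (-2)·(-0.5676) = 2.1892.

Step 4 — take square root: d = √(2.1892) ≈ 1.4796.

d(x, mu) = √(2.1892) ≈ 1.4796


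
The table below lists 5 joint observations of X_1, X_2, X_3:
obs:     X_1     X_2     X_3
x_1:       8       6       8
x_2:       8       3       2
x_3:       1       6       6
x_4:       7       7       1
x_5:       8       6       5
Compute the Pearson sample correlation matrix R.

Step 1 — column means:
  mean(X_1) = (8 + 8 + 1 + 7 + 8) / 5 = 32/5 = 6.4
  mean(X_2) = (6 + 3 + 6 + 7 + 6) / 5 = 28/5 = 5.6
  mean(X_3) = (8 + 2 + 6 + 1 + 5) / 5 = 22/5 = 4.4

Step 2 — sample variances and covariances s[i,j] = (1/(n-1)) · Σ_k (x_{k,i} - mean_i) · (x_{k,j} - mean_j), with n-1 = 4:
  s[X_1,X_1] = ((1.6)·(1.6) + (1.6)·(1.6) + (-5.4)·(-5.4) + (0.6)·(0.6) + (1.6)·(1.6)) / 4 = 37.2/4 = 9.3
  s[X_1,X_2] = ((1.6)·(0.4) + (1.6)·(-2.6) + (-5.4)·(0.4) + (0.6)·(1.4) + (1.6)·(0.4)) / 4 = -4.2/4 = -1.05
  s[X_1,X_3] = ((1.6)·(3.6) + (1.6)·(-2.4) + (-5.4)·(1.6) + (0.6)·(-3.4) + (1.6)·(0.6)) / 4 = -7.8/4 = -1.95
  s[X_2,X_2] = ((0.4)·(0.4) + (-2.6)·(-2.6) + (0.4)·(0.4) + (1.4)·(1.4) + (0.4)·(0.4)) / 4 = 9.2/4 = 2.3
  s[X_2,X_3] = ((0.4)·(3.6) + (-2.6)·(-2.4) + (0.4)·(1.6) + (1.4)·(-3.4) + (0.4)·(0.6)) / 4 = 3.8/4 = 0.95
  s[X_3,X_3] = ((3.6)·(3.6) + (-2.4)·(-2.4) + (1.6)·(1.6) + (-3.4)·(-3.4) + (0.6)·(0.6)) / 4 = 33.2/4 = 8.3
  Sample standard deviations s_i = √(s[i,i]):
  s(X_1) = √(9.3) = 3.0496
  s(X_2) = √(2.3) = 1.5166
  s(X_3) = √(8.3) = 2.881

Step 3 — r_{ij} = s_{ij} / (s_i · s_j):
  r[X_1,X_1] = 1 (diagonal).
  r[X_1,X_2] = -1.05 / (3.0496 · 1.5166) = -1.05 / 4.6249 = -0.227
  r[X_1,X_3] = -1.95 / (3.0496 · 2.881) = -1.95 / 8.7858 = -0.2219
  r[X_2,X_2] = 1 (diagonal).
  r[X_2,X_3] = 0.95 / (1.5166 · 2.881) = 0.95 / 4.3692 = 0.2174
  r[X_3,X_3] = 1 (diagonal).

R is symmetric with unit diagonal. Assembling:

R = [[1, -0.227, -0.2219],
 [-0.227, 1, 0.2174],
 [-0.2219, 0.2174, 1]]


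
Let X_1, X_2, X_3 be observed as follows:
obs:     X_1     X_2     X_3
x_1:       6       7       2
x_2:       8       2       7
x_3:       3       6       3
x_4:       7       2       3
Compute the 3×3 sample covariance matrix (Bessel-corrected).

Step 1 — column means:
  mean(X_1) = (6 + 8 + 3 + 7) / 4 = 24/4 = 6
  mean(X_2) = (7 + 2 + 6 + 2) / 4 = 17/4 = 4.25
  mean(X_3) = (2 + 7 + 3 + 3) / 4 = 15/4 = 3.75

Step 2 — sample covariance S[i,j] = (1/(n-1)) · Σ_k (x_{k,i} - mean_i) · (x_{k,j} - mean_j), with n-1 = 3.
  S[X_1,X_1] = ((0)·(0) + (2)·(2) + (-3)·(-3) + (1)·(1)) / 3 = 14/3 = 4.6667
  S[X_1,X_2] = ((0)·(2.75) + (2)·(-2.25) + (-3)·(1.75) + (1)·(-2.25)) / 3 = -12/3 = -4
  S[X_1,X_3] = ((0)·(-1.75) + (2)·(3.25) + (-3)·(-0.75) + (1)·(-0.75)) / 3 = 8/3 = 2.6667
  S[X_2,X_2] = ((2.75)·(2.75) + (-2.25)·(-2.25) + (1.75)·(1.75) + (-2.25)·(-2.25)) / 3 = 20.75/3 = 6.9167
  S[X_2,X_3] = ((2.75)·(-1.75) + (-2.25)·(3.25) + (1.75)·(-0.75) + (-2.25)·(-0.75)) / 3 = -11.75/3 = -3.9167
  S[X_3,X_3] = ((-1.75)·(-1.75) + (3.25)·(3.25) + (-0.75)·(-0.75) + (-0.75)·(-0.75)) / 3 = 14.75/3 = 4.9167

S is symmetric (S[j,i] = S[i,j]). Assembling:

S = [[4.6667, -4, 2.6667],
 [-4, 6.9167, -3.9167],
 [2.6667, -3.9167, 4.9167]]


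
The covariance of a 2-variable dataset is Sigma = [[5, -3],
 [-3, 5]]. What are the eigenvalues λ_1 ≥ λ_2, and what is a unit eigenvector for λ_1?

Step 1 — characteristic polynomial of 2×2 Sigma:
  det(Sigma - λI) = λ² - trace · λ + det = 0.
  trace = 5 + 5 = 10, det = 5·5 - (-3)² = 16.
Step 2 — discriminant:
  Δ = trace² - 4·det = 100 - 64 = 36.
Step 3 — eigenvalues:
  λ = (trace ± √Δ)/2 = (10 ± 6)/2,
  λ_1 = 8,  λ_2 = 2.

Step 4 — unit eigenvector for λ_1: solve (Sigma - λ_1 I)v = 0. First row:
  (5 - 8)·v_x + (-3)·v_y = 0, i.e. (-3)·v_x + (-3)·v_y = 0,
  so v ∝ (b, λ_1 - a) = (-3, 3); multiply by -1 so the first entry is positive: u = (3, -3).
  ||u|| = √((3)² + (-3)²) = √(18) ≈ 4.2426,
  v_1 = u/||u|| ≈ (0.7071, -0.7071) (||v_1|| = 1).

λ_1 = 8,  λ_2 = 2;  v_1 ≈ (0.7071, -0.7071)


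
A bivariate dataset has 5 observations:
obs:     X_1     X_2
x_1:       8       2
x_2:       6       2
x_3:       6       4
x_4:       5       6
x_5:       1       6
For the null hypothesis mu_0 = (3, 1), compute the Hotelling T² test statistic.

Step 1 — sample mean vector:
  mean(X_1) = (8 + 6 + 6 + 5 + 1) / 5 = 26/5 = 5.2
  mean(X_2) = (2 + 2 + 4 + 6 + 6) / 5 = 20/5 = 4
  x̄ = (5.2, 4),  deviation x̄ - mu_0 = (5.2, 4) - (3, 1) = (2.2, 3).

Step 2 — sample covariance matrix, S[i,j] = (1/(n-1)) · Σ_k (x_{k,i} - mean_i) · (x_{k,j} - mean_j), divisor n-1 = 4:
  S[X_1,X_1] = ((2.8)·(2.8) + (0.8)·(0.8) + (0.8)·(0.8) + (-0.2)·(-0.2) + (-4.2)·(-4.2)) / 4 = 26.8/4 = 6.7
  S[X_1,X_2] = ((2.8)·(-2) + (0.8)·(-2) + (0.8)·(0) + (-0.2)·(2) + (-4.2)·(2)) / 4 = -16/4 = -4
  S[X_2,X_2] = ((-2)·(-2) + (-2)·(-2) + (0)·(0) + (2)·(2) + (2)·(2)) / 4 = 16/4 = 4
  S = [[6.7, -4],
 [-4, 4]].

Step 3 — invert S. det(S) = 6.7·4 - (-4)² = 10.8.
  S^{-1} = (1/det) · [[d, -b], [-b, a]] = [[0.3704, 0.3704],
 [0.3704, 0.6204]].

Step 4 — quadratic form (x̄ - mu_0)^T · S^{-1} · (x̄ - mu_0):
  S^{-1} · (x̄ - mu_0) = (1.9259, 2.6759),
  (x̄ - mu_0)^T · [...] = (2.2)·(1.9259) + (3)·(2.6759) = 12.2648.

Step 5 — scale by n: T² = 5 · 12.2648 = 61.3241.

T² ≈ 61.3241


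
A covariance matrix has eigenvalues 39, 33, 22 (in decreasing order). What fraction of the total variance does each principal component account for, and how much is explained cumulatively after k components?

Step 1 — total variance = trace(Sigma) = Σ λ_i = 39 + 33 + 22 = 94.

Step 2 — fraction explained by component i = λ_i / Σ λ:
  PC1: 39/94 = 0.4149
  PC2: 33/94 = 0.3511
  PC3: 22/94 = 0.234

Step 3 — cumulative fraction after k components = (λ_1 + ... + λ_k) / Σ λ:
  k = 1: 39/94 = 0.4149
  k = 2: (39 + 33)/94 = 72/94 = 0.766
  k = 3: (39 + 33 + 22)/94 = 94/94 = 1

Summary (fraction, with percent):

explained: PC1 0.4149 (41.49%), PC2 0.3511 (35.11%), PC3 0.234 (23.4%);  cumulative: 0.4149, 0.766, 1


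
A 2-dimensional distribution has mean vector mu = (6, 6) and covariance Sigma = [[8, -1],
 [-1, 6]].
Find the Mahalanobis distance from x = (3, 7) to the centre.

Step 1 — centre the observation: (x - mu) = (-3, 1).

Step 2 — invert Sigma. det(Sigma) = 8·6 - (-1)² = 47.
  Sigma^{-1} = (1/det) · [[d, -b], [-b, a]] = [[0.1277, 0.0213],
 [0.0213, 0.1702]].

Step 3 — form the quadratic (x - mu)^T · Sigma^{-1} · (x - mu):
  Sigma^{-1} · (x - mu) = (-0.3617, 0.1064).
  (x - mu)^T · [Sigma^{-1} · (x - mu)] = (-3)·(-0.3617) + (1)·(0.1064) = 1.1915.

Step 4 — take square root: d = √(1.1915) ≈ 1.0916.

d(x, mu) = √(1.1915) ≈ 1.0916


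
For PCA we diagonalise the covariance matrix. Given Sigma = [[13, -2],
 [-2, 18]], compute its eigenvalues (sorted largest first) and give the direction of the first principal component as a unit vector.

Step 1 — characteristic polynomial of 2×2 Sigma:
  det(Sigma - λI) = λ² - trace · λ + det = 0.
  trace = 13 + 18 = 31, det = 13·18 - (-2)² = 230.
Step 2 — discriminant:
  Δ = trace² - 4·det = 961 - 920 = 41.
Step 3 — eigenvalues:
  λ = (trace ± √Δ)/2 = (31 ± 6.4031)/2,
  λ_1 = 18.7016,  λ_2 = 12.2984.

Step 4 — unit eigenvector for λ_1: solve (Sigma - λ_1 I)v = 0. First row:
  (13 - 18.7016)·v_x + (-2)·v_y = 0, i.e. (-5.7016)·v_x + (-2)·v_y = 0,
  so v ∝ (b, λ_1 - a) = (-2, 5.7016); multiply by -1 so the first entry is positive: u = (2, -5.7016).
  ||u|| = √((2)² + (-5.7016)²) = √(36.5078) ≈ 6.0422,
  v_1 = u/||u|| ≈ (0.331, -0.9436) (||v_1|| = 1).

λ_1 = 18.7016,  λ_2 = 12.2984;  v_1 ≈ (0.331, -0.9436)


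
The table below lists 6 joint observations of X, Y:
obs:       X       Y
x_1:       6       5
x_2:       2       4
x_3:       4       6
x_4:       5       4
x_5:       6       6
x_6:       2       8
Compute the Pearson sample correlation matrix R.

Step 1 — column means:
  mean(X) = (6 + 2 + 4 + 5 + 6 + 2) / 6 = 25/6 = 4.1667
  mean(Y) = (5 + 4 + 6 + 4 + 6 + 8) / 6 = 33/6 = 5.5

Step 2 — sample variances and covariances s[i,j] = (1/(n-1)) · Σ_k (x_{k,i} - mean_i) · (x_{k,j} - mean_j), with n-1 = 5:
  s[X,X] = ((1.8333)·(1.8333) + (-2.1667)·(-2.1667) + (-0.1667)·(-0.1667) + (0.8333)·(0.8333) + (1.8333)·(1.8333) + (-2.1667)·(-2.1667)) / 5 = 16.8333/5 = 3.3667
  s[X,Y] = ((1.8333)·(-0.5) + (-2.1667)·(-1.5) + (-0.1667)·(0.5) + (0.8333)·(-1.5) + (1.8333)·(0.5) + (-2.1667)·(2.5)) / 5 = -3.5/5 = -0.7
  s[Y,Y] = ((-0.5)·(-0.5) + (-1.5)·(-1.5) + (0.5)·(0.5) + (-1.5)·(-1.5) + (0.5)·(0.5) + (2.5)·(2.5)) / 5 = 11.5/5 = 2.3
  Sample standard deviations s_i = √(s[i,i]):
  s(X) = √(3.3667) = 1.8348
  s(Y) = √(2.3) = 1.5166

Step 3 — r_{ij} = s_{ij} / (s_i · s_j):
  r[X,X] = 1 (diagonal).
  r[X,Y] = -0.7 / (1.8348 · 1.5166) = -0.7 / 2.7827 = -0.2516
  r[Y,Y] = 1 (diagonal).

R is symmetric with unit diagonal. Assembling:

R = [[1, -0.2516],
 [-0.2516, 1]]


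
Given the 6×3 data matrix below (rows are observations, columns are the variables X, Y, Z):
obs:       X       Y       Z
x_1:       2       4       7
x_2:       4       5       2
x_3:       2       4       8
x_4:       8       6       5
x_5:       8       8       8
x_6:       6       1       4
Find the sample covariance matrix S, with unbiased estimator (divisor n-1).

Step 1 — column means:
  mean(X) = (2 + 4 + 2 + 8 + 8 + 6) / 6 = 30/6 = 5
  mean(Y) = (4 + 5 + 4 + 6 + 8 + 1) / 6 = 28/6 = 4.6667
  mean(Z) = (7 + 2 + 8 + 5 + 8 + 4) / 6 = 34/6 = 5.6667

Step 2 — sample covariance S[i,j] = (1/(n-1)) · Σ_k (x_{k,i} - mean_i) · (x_{k,j} - mean_j), with n-1 = 5.
  S[X,X] = ((-3)·(-3) + (-1)·(-1) + (-3)·(-3) + (3)·(3) + (3)·(3) + (1)·(1)) / 5 = 38/5 = 7.6
  S[X,Y] = ((-3)·(-0.6667) + (-1)·(0.3333) + (-3)·(-0.6667) + (3)·(1.3333) + (3)·(3.3333) + (1)·(-3.6667)) / 5 = 14/5 = 2.8
  S[X,Z] = ((-3)·(1.3333) + (-1)·(-3.6667) + (-3)·(2.3333) + (3)·(-0.6667) + (3)·(2.3333) + (1)·(-1.6667)) / 5 = -4/5 = -0.8
  S[Y,Y] = ((-0.6667)·(-0.6667) + (0.3333)·(0.3333) + (-0.6667)·(-0.6667) + (1.3333)·(1.3333) + (3.3333)·(3.3333) + (-3.6667)·(-3.6667)) / 5 = 27.3333/5 = 5.4667
  S[Y,Z] = ((-0.6667)·(1.3333) + (0.3333)·(-3.6667) + (-0.6667)·(2.3333) + (1.3333)·(-0.6667) + (3.3333)·(2.3333) + (-3.6667)·(-1.6667)) / 5 = 9.3333/5 = 1.8667
  S[Z,Z] = ((1.3333)·(1.3333) + (-3.6667)·(-3.6667) + (2.3333)·(2.3333) + (-0.6667)·(-0.6667) + (2.3333)·(2.3333) + (-1.6667)·(-1.6667)) / 5 = 29.3333/5 = 5.8667

S is symmetric (S[j,i] = S[i,j]). Assembling:

S = [[7.6, 2.8, -0.8],
 [2.8, 5.4667, 1.8667],
 [-0.8, 1.8667, 5.8667]]


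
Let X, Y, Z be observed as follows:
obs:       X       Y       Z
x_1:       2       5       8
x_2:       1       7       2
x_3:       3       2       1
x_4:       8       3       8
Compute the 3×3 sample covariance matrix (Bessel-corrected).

Step 1 — column means:
  mean(X) = (2 + 1 + 3 + 8) / 4 = 14/4 = 3.5
  mean(Y) = (5 + 7 + 2 + 3) / 4 = 17/4 = 4.25
  mean(Z) = (8 + 2 + 1 + 8) / 4 = 19/4 = 4.75

Step 2 — sample covariance S[i,j] = (1/(n-1)) · Σ_k (x_{k,i} - mean_i) · (x_{k,j} - mean_j), with n-1 = 3.
  S[X,X] = ((-1.5)·(-1.5) + (-2.5)·(-2.5) + (-0.5)·(-0.5) + (4.5)·(4.5)) / 3 = 29/3 = 9.6667
  S[X,Y] = ((-1.5)·(0.75) + (-2.5)·(2.75) + (-0.5)·(-2.25) + (4.5)·(-1.25)) / 3 = -12.5/3 = -4.1667
  S[X,Z] = ((-1.5)·(3.25) + (-2.5)·(-2.75) + (-0.5)·(-3.75) + (4.5)·(3.25)) / 3 = 18.5/3 = 6.1667
  S[Y,Y] = ((0.75)·(0.75) + (2.75)·(2.75) + (-2.25)·(-2.25) + (-1.25)·(-1.25)) / 3 = 14.75/3 = 4.9167
  S[Y,Z] = ((0.75)·(3.25) + (2.75)·(-2.75) + (-2.25)·(-3.75) + (-1.25)·(3.25)) / 3 = -0.75/3 = -0.25
  S[Z,Z] = ((3.25)·(3.25) + (-2.75)·(-2.75) + (-3.75)·(-3.75) + (3.25)·(3.25)) / 3 = 42.75/3 = 14.25

S is symmetric (S[j,i] = S[i,j]). Assembling:

S = [[9.6667, -4.1667, 6.1667],
 [-4.1667, 4.9167, -0.25],
 [6.1667, -0.25, 14.25]]


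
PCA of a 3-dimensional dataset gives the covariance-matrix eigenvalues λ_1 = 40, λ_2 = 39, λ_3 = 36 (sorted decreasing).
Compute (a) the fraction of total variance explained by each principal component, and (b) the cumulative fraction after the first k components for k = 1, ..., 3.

Step 1 — total variance = trace(Sigma) = Σ λ_i = 40 + 39 + 36 = 115.

Step 2 — fraction explained by component i = λ_i / Σ λ:
  PC1: 40/115 = 0.3478
  PC2: 39/115 = 0.3391
  PC3: 36/115 = 0.313

Step 3 — cumulative fraction after k components = (λ_1 + ... + λ_k) / Σ λ:
  k = 1: 40/115 = 0.3478
  k = 2: (40 + 39)/115 = 79/115 = 0.687
  k = 3: (40 + 39 + 36)/115 = 115/115 = 1

Summary (fraction, with percent):

explained: PC1 0.3478 (34.78%), PC2 0.3391 (33.91%), PC3 0.313 (31.3%);  cumulative: 0.3478, 0.687, 1
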